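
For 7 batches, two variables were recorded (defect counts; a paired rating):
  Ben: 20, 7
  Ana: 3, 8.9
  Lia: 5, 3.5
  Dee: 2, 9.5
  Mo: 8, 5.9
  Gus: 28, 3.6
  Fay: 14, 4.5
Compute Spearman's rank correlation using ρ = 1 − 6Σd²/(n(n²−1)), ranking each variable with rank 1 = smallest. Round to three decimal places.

Ranks of variable 1: 6, 2, 3, 1, 4, 7, 5
Ranks of variable 2: 5, 6, 1, 7, 4, 2, 3
d = r₁ − r₂: 1, -4, 2, -6, 0, 5, 2
d²: 1, 16, 4, 36, 0, 25, 4; Σd² = 86
ρ = 1 − 6·86/(7·48) = 1 − 516/336 = -0.536

-0.536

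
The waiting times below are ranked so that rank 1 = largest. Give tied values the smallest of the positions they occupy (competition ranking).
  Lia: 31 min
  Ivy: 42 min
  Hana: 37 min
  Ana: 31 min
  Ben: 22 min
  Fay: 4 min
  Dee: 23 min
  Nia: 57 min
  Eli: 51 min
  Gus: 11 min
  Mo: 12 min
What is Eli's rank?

2

Sorted (descending): 57, 51, 42, 37, 31, 31, 23, 22, 12, 11, 4
The 2 values of 31 occupy positions 5–6 → each gets rank 5.
Eli has value 51 min → rank 2.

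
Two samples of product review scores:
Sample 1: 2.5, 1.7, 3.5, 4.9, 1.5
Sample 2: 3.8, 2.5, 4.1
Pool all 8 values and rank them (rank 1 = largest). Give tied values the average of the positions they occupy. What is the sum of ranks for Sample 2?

10.5

Sorted (descending): 4.9, 4.1, 3.8, 3.5, 2.5, 2.5, 1.7, 1.5
The 2 values of 2.5 occupy positions 5–6 → average rank (5+6)/2 = 5.5.
Sample 2 values → pooled ranks: 3.8→3, 2.5→5.5, 4.1→2
Rank sum = 3 + 5.5 + 2 = 10.5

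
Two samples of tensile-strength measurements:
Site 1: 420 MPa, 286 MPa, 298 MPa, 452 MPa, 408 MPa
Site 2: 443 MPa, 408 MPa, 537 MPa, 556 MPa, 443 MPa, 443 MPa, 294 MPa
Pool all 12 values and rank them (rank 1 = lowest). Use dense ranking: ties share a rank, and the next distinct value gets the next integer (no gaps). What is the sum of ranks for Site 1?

20

Sorted (ascending): 286, 294, 298, 408, 408, 420, 443, 443, 443, 452, 537, 556
The 2 values of 408 share dense rank 4.
The 3 values of 443 share dense rank 6.
Remaining distinct values take the next consecutive integers.
Site 1 values → pooled ranks: 420→5, 286→1, 298→3, 452→7, 408→4
Rank sum = 5 + 1 + 3 + 7 + 4 = 20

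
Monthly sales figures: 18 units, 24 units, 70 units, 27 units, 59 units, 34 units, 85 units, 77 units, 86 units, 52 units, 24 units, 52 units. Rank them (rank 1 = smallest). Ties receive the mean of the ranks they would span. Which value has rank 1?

18

Sorted (ascending): 18, 24, 24, 27, 34, 52, 52, 59, 70, 77, 85, 86
The 2 values of 24 occupy positions 2–3 → average rank (2+3)/2 = 2.5.
The 2 values of 52 occupy positions 6–7 → average rank (6+7)/2 = 6.5.
Rank 1 → value 18.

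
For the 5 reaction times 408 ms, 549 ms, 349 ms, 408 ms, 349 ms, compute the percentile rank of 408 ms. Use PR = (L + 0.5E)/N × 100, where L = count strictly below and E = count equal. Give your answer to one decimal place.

60.0

N = 5.
Strictly below 408: 2. Equal to 408: 2.
PR = (2 + 0.5·2)/5 × 100 = 60.0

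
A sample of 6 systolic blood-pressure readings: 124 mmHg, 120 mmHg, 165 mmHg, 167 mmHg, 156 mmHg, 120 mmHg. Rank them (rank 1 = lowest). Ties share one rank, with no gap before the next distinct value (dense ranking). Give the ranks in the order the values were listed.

2, 1, 4, 5, 3, 1

Sorted (ascending): 120, 120, 124, 156, 165, 167
The 2 values of 120 share dense rank 1.
Remaining distinct values take the next consecutive integers.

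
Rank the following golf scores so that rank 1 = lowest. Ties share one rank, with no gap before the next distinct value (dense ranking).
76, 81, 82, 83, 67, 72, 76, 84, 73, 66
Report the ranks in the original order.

5, 6, 7, 8, 2, 3, 5, 9, 4, 1

Sorted (ascending): 66, 67, 72, 73, 76, 76, 81, 82, 83, 84
The 2 values of 76 share dense rank 5.
Remaining distinct values take the next consecutive integers.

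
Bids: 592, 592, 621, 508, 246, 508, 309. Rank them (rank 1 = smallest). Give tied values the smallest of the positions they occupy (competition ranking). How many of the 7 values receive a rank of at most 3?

4

Sorted (ascending): 246, 309, 508, 508, 592, 592, 621
The 2 values of 508 occupy positions 3–4 → each gets rank 3.
The 2 values of 592 occupy positions 5–6 → each gets rank 5.
Ranks ≤ 3: {1, 2, 3, 3} → 4 values.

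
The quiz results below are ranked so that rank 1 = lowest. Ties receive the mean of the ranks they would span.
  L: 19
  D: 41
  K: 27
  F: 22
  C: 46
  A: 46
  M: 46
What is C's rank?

Sorted (ascending): 19, 22, 27, 41, 46, 46, 46
The 3 values of 46 occupy positions 5–7 → average rank 6.
C has value 46 → rank 6.

6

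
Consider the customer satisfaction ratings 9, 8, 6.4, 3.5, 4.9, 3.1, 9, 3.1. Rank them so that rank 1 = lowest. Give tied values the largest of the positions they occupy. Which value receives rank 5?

Sorted (ascending): 3.1, 3.1, 3.5, 4.9, 6.4, 8, 9, 9
The 2 values of 3.1 occupy positions 1–2 → each gets rank 2.
The 2 values of 9 occupy positions 7–8 → each gets rank 8.
Rank 5 → value 6.4.

6.4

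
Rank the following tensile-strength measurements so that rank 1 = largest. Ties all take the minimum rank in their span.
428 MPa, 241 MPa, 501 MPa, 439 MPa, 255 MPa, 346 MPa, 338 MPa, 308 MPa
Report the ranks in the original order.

Sorted (descending): 501, 439, 428, 346, 338, 308, 255, 241
No ties — each value takes its position as its rank.

3, 8, 1, 2, 7, 4, 5, 6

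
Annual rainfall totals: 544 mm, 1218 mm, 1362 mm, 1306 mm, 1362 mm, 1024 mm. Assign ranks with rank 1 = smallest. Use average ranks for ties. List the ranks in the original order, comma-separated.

Sorted (ascending): 544, 1024, 1218, 1306, 1362, 1362
The 2 values of 1362 occupy positions 5–6 → average rank (5+6)/2 = 5.5.

1, 3, 5.5, 4, 5.5, 2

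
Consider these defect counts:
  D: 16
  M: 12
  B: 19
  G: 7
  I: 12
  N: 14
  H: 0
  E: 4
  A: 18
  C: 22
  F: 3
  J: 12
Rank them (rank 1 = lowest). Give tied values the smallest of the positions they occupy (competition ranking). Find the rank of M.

5

Sorted (ascending): 0, 3, 4, 7, 12, 12, 12, 14, 16, 18, 19, 22
The 3 values of 12 occupy positions 5–7 → each gets rank 5.
M has value 12 → rank 5.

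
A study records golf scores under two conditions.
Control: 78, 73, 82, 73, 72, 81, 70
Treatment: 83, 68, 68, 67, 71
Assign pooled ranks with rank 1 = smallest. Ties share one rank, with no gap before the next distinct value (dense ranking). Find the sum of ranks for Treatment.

Sorted (ascending): 67, 68, 68, 70, 71, 72, 73, 73, 78, 81, 82, 83
The 2 values of 68 share dense rank 2.
The 2 values of 73 share dense rank 6.
Remaining distinct values take the next consecutive integers.
Treatment values → pooled ranks: 83→10, 68→2, 68→2, 67→1, 71→4
Rank sum = 10 + 2 + 2 + 1 + 4 = 19

19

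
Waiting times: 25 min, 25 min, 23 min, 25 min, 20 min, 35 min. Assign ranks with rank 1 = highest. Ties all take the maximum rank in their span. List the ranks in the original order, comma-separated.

4, 4, 5, 4, 6, 1

Sorted (descending): 35, 25, 25, 25, 23, 20
The 3 values of 25 occupy positions 2–4 → each gets rank 4.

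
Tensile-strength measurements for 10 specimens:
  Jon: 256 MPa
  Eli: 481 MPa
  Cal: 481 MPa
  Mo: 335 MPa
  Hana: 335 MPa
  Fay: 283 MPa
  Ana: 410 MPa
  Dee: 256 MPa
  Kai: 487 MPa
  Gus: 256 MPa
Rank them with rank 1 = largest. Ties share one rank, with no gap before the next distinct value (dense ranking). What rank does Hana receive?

Sorted (descending): 487, 481, 481, 410, 335, 335, 283, 256, 256, 256
The 2 values of 481 share dense rank 2.
The 2 values of 335 share dense rank 4.
The 3 values of 256 share dense rank 6.
Remaining distinct values take the next consecutive integers.
Hana has value 335 MPa → rank 4.

4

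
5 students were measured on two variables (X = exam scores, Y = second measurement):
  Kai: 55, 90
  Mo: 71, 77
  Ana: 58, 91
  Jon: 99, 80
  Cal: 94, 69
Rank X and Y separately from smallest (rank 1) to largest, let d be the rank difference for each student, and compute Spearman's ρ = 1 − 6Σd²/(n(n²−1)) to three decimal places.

-0.600

Ranks of variable 1: 1, 3, 2, 5, 4
Ranks of variable 2: 4, 2, 5, 3, 1
d = r₁ − r₂: -3, 1, -3, 2, 3
d²: 9, 1, 9, 4, 9; Σd² = 32
ρ = 1 − 6·32/(5·24) = 1 − 192/120 = -0.600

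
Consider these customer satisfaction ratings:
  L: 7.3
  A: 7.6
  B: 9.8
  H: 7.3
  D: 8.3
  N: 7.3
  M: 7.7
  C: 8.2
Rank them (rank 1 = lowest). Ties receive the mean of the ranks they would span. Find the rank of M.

5

Sorted (ascending): 7.3, 7.3, 7.3, 7.6, 7.7, 8.2, 8.3, 9.8
The 3 values of 7.3 occupy positions 1–3 → average rank 2.
M has value 7.7 → rank 5.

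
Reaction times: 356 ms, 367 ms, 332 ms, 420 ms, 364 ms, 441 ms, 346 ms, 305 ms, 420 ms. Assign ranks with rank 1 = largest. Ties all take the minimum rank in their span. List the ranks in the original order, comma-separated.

Sorted (descending): 441, 420, 420, 367, 364, 356, 346, 332, 305
The 2 values of 420 occupy positions 2–3 → each gets rank 2.

6, 4, 8, 2, 5, 1, 7, 9, 2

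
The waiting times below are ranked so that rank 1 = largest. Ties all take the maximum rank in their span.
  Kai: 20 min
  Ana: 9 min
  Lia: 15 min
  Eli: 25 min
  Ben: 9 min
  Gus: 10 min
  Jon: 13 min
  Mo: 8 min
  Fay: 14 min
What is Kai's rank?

Sorted (descending): 25, 20, 15, 14, 13, 10, 9, 9, 8
The 2 values of 9 occupy positions 7–8 → each gets rank 8.
Kai has value 20 min → rank 2.

2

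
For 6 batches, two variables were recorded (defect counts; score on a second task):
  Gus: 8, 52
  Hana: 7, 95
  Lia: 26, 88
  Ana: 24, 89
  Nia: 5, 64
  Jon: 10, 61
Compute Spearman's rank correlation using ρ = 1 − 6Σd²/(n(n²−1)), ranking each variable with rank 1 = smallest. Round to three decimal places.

Ranks of variable 1: 3, 2, 6, 5, 1, 4
Ranks of variable 2: 1, 6, 4, 5, 3, 2
d = r₁ − r₂: 2, -4, 2, 0, -2, 2
d²: 4, 16, 4, 0, 4, 4; Σd² = 32
ρ = 1 − 6·32/(6·35) = 1 − 192/210 = 0.086

0.086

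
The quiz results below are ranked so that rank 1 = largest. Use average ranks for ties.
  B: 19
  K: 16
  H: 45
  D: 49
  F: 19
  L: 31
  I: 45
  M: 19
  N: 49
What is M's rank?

Sorted (descending): 49, 49, 45, 45, 31, 19, 19, 19, 16
The 2 values of 49 occupy positions 1–2 → average rank (1+2)/2 = 1.5.
The 2 values of 45 occupy positions 3–4 → average rank (3+4)/2 = 3.5.
The 3 values of 19 occupy positions 6–8 → average rank 7.
M has value 19 → rank 7.

7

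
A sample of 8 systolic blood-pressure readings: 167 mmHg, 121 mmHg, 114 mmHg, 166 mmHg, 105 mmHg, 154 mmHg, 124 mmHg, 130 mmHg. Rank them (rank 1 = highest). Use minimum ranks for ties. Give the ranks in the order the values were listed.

Sorted (descending): 167, 166, 154, 130, 124, 121, 114, 105
No ties — each value takes its position as its rank.

1, 6, 7, 2, 8, 3, 5, 4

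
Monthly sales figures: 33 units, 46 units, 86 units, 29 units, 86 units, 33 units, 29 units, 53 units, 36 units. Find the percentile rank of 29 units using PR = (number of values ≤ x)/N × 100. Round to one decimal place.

22.2

N = 9.
Strictly below 29: 0. Equal to 29: 2.
PR = 2/9 × 100 = 22.2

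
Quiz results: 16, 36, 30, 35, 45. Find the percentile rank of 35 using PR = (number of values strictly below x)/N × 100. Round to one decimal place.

N = 5.
Strictly below 35: 2. Equal to 35: 1.
PR = 2/5 × 100 = 40.0

40.0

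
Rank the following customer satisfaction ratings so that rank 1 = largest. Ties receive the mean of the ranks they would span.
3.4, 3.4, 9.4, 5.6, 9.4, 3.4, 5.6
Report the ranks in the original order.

6, 6, 1.5, 3.5, 1.5, 6, 3.5

Sorted (descending): 9.4, 9.4, 5.6, 5.6, 3.4, 3.4, 3.4
The 2 values of 9.4 occupy positions 1–2 → average rank (1+2)/2 = 1.5.
The 2 values of 5.6 occupy positions 3–4 → average rank (3+4)/2 = 3.5.
The 3 values of 3.4 occupy positions 5–7 → average rank 6.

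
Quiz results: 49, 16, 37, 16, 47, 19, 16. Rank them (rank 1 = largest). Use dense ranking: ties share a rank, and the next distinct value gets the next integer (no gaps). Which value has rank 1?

49

Sorted (descending): 49, 47, 37, 19, 16, 16, 16
The 3 values of 16 share dense rank 5.
Remaining distinct values take the next consecutive integers.
Rank 1 → value 49.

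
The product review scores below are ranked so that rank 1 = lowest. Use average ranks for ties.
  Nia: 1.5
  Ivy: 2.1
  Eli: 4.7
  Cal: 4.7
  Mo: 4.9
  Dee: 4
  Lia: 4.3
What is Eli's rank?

Sorted (ascending): 1.5, 2.1, 4, 4.3, 4.7, 4.7, 4.9
The 2 values of 4.7 occupy positions 5–6 → average rank (5+6)/2 = 5.5.
Eli has value 4.7 → rank 5.5.

5.5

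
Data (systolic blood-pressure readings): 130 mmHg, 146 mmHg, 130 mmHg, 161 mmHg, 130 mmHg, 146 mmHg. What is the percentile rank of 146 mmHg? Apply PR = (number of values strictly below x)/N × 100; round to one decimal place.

50.0

N = 6.
Strictly below 146: 3. Equal to 146: 2.
PR = 3/6 × 100 = 50.0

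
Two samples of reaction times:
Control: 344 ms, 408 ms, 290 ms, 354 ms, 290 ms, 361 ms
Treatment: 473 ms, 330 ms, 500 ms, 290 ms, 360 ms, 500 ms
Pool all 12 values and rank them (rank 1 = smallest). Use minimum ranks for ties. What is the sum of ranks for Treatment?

44

Sorted (ascending): 290, 290, 290, 330, 344, 354, 360, 361, 408, 473, 500, 500
The 3 values of 290 occupy positions 1–3 → each gets rank 1.
The 2 values of 500 occupy positions 11–12 → each gets rank 11.
Treatment values → pooled ranks: 473→10, 330→4, 500→11, 290→1, 360→7, 500→11
Rank sum = 10 + 4 + 11 + 1 + 7 + 11 = 44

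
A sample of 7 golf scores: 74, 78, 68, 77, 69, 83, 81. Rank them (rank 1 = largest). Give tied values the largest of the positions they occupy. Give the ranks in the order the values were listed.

Sorted (descending): 83, 81, 78, 77, 74, 69, 68
No ties — each value takes its position as its rank.

5, 3, 7, 4, 6, 1, 2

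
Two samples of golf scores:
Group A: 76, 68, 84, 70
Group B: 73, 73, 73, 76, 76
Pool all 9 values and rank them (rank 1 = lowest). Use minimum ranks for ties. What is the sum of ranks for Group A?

18

Sorted (ascending): 68, 70, 73, 73, 73, 76, 76, 76, 84
The 3 values of 73 occupy positions 3–5 → each gets rank 3.
The 3 values of 76 occupy positions 6–8 → each gets rank 6.
Group A values → pooled ranks: 76→6, 68→1, 84→9, 70→2
Rank sum = 6 + 1 + 9 + 2 = 18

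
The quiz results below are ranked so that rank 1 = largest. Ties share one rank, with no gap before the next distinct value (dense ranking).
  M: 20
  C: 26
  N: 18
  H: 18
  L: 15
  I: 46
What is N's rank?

4

Sorted (descending): 46, 26, 20, 18, 18, 15
The 2 values of 18 share dense rank 4.
Remaining distinct values take the next consecutive integers.
N has value 18 → rank 4.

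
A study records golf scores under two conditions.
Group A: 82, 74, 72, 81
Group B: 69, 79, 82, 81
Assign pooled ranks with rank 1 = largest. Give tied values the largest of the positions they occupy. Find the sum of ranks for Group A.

19

Sorted (descending): 82, 82, 81, 81, 79, 74, 72, 69
The 2 values of 82 occupy positions 1–2 → each gets rank 2.
The 2 values of 81 occupy positions 3–4 → each gets rank 4.
Group A values → pooled ranks: 82→2, 74→6, 72→7, 81→4
Rank sum = 2 + 6 + 7 + 4 = 19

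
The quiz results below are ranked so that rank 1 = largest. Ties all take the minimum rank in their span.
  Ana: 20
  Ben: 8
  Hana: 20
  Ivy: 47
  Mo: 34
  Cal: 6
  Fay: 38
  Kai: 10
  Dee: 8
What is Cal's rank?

Sorted (descending): 47, 38, 34, 20, 20, 10, 8, 8, 6
The 2 values of 20 occupy positions 4–5 → each gets rank 4.
The 2 values of 8 occupy positions 7–8 → each gets rank 7.
Cal has value 6 → rank 9.

9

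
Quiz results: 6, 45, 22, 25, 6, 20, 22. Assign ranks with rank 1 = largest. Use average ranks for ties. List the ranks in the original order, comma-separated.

Sorted (descending): 45, 25, 22, 22, 20, 6, 6
The 2 values of 22 occupy positions 3–4 → average rank (3+4)/2 = 3.5.
The 2 values of 6 occupy positions 6–7 → average rank (6+7)/2 = 6.5.

6.5, 1, 3.5, 2, 6.5, 5, 3.5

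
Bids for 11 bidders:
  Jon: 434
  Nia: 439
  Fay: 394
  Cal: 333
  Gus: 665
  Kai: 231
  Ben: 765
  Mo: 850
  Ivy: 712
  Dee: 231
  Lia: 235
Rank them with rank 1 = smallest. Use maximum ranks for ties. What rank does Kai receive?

Sorted (ascending): 231, 231, 235, 333, 394, 434, 439, 665, 712, 765, 850
The 2 values of 231 occupy positions 1–2 → each gets rank 2.
Kai has value 231 → rank 2.

2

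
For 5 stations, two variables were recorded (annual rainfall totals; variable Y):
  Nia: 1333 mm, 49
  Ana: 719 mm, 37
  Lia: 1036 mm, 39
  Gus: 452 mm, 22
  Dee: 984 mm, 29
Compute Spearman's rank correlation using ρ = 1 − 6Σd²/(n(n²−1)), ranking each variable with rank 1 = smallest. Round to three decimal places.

Ranks of variable 1: 5, 2, 4, 1, 3
Ranks of variable 2: 5, 3, 4, 1, 2
d = r₁ − r₂: 0, -1, 0, 0, 1
d²: 0, 1, 0, 0, 1; Σd² = 2
ρ = 1 − 6·2/(5·24) = 1 − 12/120 = 0.900

0.900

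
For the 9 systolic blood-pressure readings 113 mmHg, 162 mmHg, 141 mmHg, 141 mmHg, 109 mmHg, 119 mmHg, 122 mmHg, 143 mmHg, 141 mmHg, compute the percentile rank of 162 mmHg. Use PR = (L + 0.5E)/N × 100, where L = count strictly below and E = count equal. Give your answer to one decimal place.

N = 9.
Strictly below 162: 8. Equal to 162: 1.
PR = (8 + 0.5·1)/9 × 100 = 94.4

94.4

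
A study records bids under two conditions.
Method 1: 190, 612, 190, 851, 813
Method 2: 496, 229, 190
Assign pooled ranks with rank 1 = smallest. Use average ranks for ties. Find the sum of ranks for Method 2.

11

Sorted (ascending): 190, 190, 190, 229, 496, 612, 813, 851
The 3 values of 190 occupy positions 1–3 → average rank 2.
Method 2 values → pooled ranks: 496→5, 229→4, 190→2
Rank sum = 5 + 4 + 2 = 11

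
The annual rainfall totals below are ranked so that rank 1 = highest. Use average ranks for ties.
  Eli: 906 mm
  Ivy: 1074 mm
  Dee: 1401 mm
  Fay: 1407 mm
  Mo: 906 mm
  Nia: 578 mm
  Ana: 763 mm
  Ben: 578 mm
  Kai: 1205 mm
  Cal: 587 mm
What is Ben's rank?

9.5

Sorted (descending): 1407, 1401, 1205, 1074, 906, 906, 763, 587, 578, 578
The 2 values of 906 occupy positions 5–6 → average rank (5+6)/2 = 5.5.
The 2 values of 578 occupy positions 9–10 → average rank (9+10)/2 = 9.5.
Ben has value 578 mm → rank 9.5.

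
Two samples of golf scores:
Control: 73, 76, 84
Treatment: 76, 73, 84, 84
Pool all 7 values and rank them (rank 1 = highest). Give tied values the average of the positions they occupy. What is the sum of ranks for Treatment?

Sorted (descending): 84, 84, 84, 76, 76, 73, 73
The 3 values of 84 occupy positions 1–3 → average rank 2.
The 2 values of 76 occupy positions 4–5 → average rank (4+5)/2 = 4.5.
The 2 values of 73 occupy positions 6–7 → average rank (6+7)/2 = 6.5.
Treatment values → pooled ranks: 76→4.5, 73→6.5, 84→2, 84→2
Rank sum = 4.5 + 6.5 + 2 + 2 = 15

15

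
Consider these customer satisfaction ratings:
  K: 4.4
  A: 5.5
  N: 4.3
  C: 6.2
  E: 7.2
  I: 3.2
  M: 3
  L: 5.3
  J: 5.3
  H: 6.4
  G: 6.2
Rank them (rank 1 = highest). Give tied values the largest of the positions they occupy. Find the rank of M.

11

Sorted (descending): 7.2, 6.4, 6.2, 6.2, 5.5, 5.3, 5.3, 4.4, 4.3, 3.2, 3
The 2 values of 6.2 occupy positions 3–4 → each gets rank 4.
The 2 values of 5.3 occupy positions 6–7 → each gets rank 7.
M has value 3 → rank 11.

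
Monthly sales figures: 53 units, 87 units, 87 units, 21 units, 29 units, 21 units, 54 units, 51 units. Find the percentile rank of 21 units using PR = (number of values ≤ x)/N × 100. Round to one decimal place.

25.0

N = 8.
Strictly below 21: 0. Equal to 21: 2.
PR = 2/8 × 100 = 25.0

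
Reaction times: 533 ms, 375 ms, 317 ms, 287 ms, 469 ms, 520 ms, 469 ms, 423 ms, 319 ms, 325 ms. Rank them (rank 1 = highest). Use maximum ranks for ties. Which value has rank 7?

Sorted (descending): 533, 520, 469, 469, 423, 375, 325, 319, 317, 287
The 2 values of 469 occupy positions 3–4 → each gets rank 4.
Rank 7 → value 325.

325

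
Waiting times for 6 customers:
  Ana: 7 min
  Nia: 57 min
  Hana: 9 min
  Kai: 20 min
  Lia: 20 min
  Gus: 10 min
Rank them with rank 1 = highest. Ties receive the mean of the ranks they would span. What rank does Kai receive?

2.5

Sorted (descending): 57, 20, 20, 10, 9, 7
The 2 values of 20 occupy positions 2–3 → average rank (2+3)/2 = 2.5.
Kai has value 20 min → rank 2.5.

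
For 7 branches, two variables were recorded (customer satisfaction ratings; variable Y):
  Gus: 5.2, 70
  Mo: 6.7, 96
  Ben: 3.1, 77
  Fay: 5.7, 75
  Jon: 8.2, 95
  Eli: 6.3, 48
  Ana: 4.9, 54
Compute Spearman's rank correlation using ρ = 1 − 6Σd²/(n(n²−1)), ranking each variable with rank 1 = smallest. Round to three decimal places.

0.393

Ranks of variable 1: 3, 6, 1, 4, 7, 5, 2
Ranks of variable 2: 3, 7, 5, 4, 6, 1, 2
d = r₁ − r₂: 0, -1, -4, 0, 1, 4, 0
d²: 0, 1, 16, 0, 1, 16, 0; Σd² = 34
ρ = 1 − 6·34/(7·48) = 1 − 204/336 = 0.393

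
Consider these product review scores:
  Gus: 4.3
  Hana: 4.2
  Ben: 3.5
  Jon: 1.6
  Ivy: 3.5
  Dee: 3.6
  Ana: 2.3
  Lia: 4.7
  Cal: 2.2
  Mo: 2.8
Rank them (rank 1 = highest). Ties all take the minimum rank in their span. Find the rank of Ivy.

5

Sorted (descending): 4.7, 4.3, 4.2, 3.6, 3.5, 3.5, 2.8, 2.3, 2.2, 1.6
The 2 values of 3.5 occupy positions 5–6 → each gets rank 5.
Ivy has value 3.5 → rank 5.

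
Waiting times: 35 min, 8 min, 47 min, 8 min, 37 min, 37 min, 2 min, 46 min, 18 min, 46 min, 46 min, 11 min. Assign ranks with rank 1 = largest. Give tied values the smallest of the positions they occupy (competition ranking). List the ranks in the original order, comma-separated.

Sorted (descending): 47, 46, 46, 46, 37, 37, 35, 18, 11, 8, 8, 2
The 3 values of 46 occupy positions 2–4 → each gets rank 2.
The 2 values of 37 occupy positions 5–6 → each gets rank 5.
The 2 values of 8 occupy positions 10–11 → each gets rank 10.

7, 10, 1, 10, 5, 5, 12, 2, 8, 2, 2, 9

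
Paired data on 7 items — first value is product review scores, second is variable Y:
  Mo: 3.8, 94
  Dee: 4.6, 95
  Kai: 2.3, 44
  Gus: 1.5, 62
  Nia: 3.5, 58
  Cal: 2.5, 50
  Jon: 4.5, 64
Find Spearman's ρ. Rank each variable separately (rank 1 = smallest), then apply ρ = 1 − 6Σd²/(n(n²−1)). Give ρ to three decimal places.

Ranks of variable 1: 5, 7, 2, 1, 4, 3, 6
Ranks of variable 2: 6, 7, 1, 4, 3, 2, 5
d = r₁ − r₂: -1, 0, 1, -3, 1, 1, 1
d²: 1, 0, 1, 9, 1, 1, 1; Σd² = 14
ρ = 1 − 6·14/(7·48) = 1 − 84/336 = 0.750

0.750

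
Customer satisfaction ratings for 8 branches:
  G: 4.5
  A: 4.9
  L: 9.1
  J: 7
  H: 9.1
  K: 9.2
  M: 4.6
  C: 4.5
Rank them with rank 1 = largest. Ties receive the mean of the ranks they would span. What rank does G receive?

7.5

Sorted (descending): 9.2, 9.1, 9.1, 7, 4.9, 4.6, 4.5, 4.5
The 2 values of 9.1 occupy positions 2–3 → average rank (2+3)/2 = 2.5.
The 2 values of 4.5 occupy positions 7–8 → average rank (7+8)/2 = 7.5.
G has value 4.5 → rank 7.5.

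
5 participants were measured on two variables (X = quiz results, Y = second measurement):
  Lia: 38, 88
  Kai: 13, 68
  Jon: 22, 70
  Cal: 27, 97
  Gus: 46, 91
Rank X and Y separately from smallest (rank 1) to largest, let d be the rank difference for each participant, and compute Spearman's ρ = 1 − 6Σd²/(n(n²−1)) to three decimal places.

Ranks of variable 1: 4, 1, 2, 3, 5
Ranks of variable 2: 3, 1, 2, 5, 4
d = r₁ − r₂: 1, 0, 0, -2, 1
d²: 1, 0, 0, 4, 1; Σd² = 6
ρ = 1 − 6·6/(5·24) = 1 − 36/120 = 0.700

0.700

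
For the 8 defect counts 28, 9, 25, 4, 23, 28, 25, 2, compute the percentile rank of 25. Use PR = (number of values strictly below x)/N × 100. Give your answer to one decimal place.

50.0

N = 8.
Strictly below 25: 4. Equal to 25: 2.
PR = 4/8 × 100 = 50.0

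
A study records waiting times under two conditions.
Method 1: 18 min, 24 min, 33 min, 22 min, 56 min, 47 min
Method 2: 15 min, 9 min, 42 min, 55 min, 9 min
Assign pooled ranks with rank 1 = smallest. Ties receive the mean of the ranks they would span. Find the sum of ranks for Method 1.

Sorted (ascending): 9, 9, 15, 18, 22, 24, 33, 42, 47, 55, 56
The 2 values of 9 occupy positions 1–2 → average rank (1+2)/2 = 1.5.
Method 1 values → pooled ranks: 18→4, 24→6, 33→7, 22→5, 56→11, 47→9
Rank sum = 4 + 6 + 7 + 5 + 11 + 9 = 42

42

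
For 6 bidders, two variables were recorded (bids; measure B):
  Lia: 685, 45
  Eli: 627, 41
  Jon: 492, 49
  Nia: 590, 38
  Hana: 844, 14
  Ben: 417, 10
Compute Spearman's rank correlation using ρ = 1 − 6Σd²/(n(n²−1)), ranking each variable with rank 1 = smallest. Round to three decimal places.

0.086

Ranks of variable 1: 5, 4, 2, 3, 6, 1
Ranks of variable 2: 5, 4, 6, 3, 2, 1
d = r₁ − r₂: 0, 0, -4, 0, 4, 0
d²: 0, 0, 16, 0, 16, 0; Σd² = 32
ρ = 1 − 6·32/(6·35) = 1 − 192/210 = 0.086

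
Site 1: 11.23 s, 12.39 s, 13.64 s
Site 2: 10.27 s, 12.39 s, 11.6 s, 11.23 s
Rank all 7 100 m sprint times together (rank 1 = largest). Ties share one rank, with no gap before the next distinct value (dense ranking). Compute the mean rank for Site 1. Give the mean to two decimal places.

Sorted (descending): 13.64, 12.39, 12.39, 11.6, 11.23, 11.23, 10.27
The 2 values of 12.39 share dense rank 2.
The 2 values of 11.23 share dense rank 4.
Remaining distinct values take the next consecutive integers.
Site 1 values → pooled ranks: 11.23→4, 12.39→2, 13.64→1
Mean rank = (4 + 2 + 1) / 3 = 2.33

2.33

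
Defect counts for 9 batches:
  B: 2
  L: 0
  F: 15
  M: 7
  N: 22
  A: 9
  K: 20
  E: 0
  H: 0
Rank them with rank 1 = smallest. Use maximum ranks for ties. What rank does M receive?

5

Sorted (ascending): 0, 0, 0, 2, 7, 9, 15, 20, 22
The 3 values of 0 occupy positions 1–3 → each gets rank 3.
M has value 7 → rank 5.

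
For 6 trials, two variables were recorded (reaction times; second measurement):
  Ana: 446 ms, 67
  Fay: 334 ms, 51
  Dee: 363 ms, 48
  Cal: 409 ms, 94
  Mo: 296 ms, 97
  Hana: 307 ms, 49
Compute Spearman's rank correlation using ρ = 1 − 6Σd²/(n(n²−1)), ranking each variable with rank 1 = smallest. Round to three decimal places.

-0.086

Ranks of variable 1: 6, 3, 4, 5, 1, 2
Ranks of variable 2: 4, 3, 1, 5, 6, 2
d = r₁ − r₂: 2, 0, 3, 0, -5, 0
d²: 4, 0, 9, 0, 25, 0; Σd² = 38
ρ = 1 − 6·38/(6·35) = 1 − 228/210 = -0.086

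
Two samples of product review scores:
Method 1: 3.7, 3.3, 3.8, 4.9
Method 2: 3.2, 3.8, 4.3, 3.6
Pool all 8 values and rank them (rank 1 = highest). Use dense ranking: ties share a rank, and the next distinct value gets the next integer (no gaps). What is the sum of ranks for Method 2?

Sorted (descending): 4.9, 4.3, 3.8, 3.8, 3.7, 3.6, 3.3, 3.2
The 2 values of 3.8 share dense rank 3.
Remaining distinct values take the next consecutive integers.
Method 2 values → pooled ranks: 3.2→7, 3.8→3, 4.3→2, 3.6→5
Rank sum = 7 + 3 + 2 + 5 = 17

17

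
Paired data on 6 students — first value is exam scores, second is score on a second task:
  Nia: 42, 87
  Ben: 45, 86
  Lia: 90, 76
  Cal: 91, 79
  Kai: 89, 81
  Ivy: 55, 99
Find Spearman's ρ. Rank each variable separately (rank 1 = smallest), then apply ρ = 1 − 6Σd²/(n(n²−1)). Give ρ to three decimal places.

-0.771

Ranks of variable 1: 1, 2, 5, 6, 4, 3
Ranks of variable 2: 5, 4, 1, 2, 3, 6
d = r₁ − r₂: -4, -2, 4, 4, 1, -3
d²: 16, 4, 16, 16, 1, 9; Σd² = 62
ρ = 1 − 6·62/(6·35) = 1 − 372/210 = -0.771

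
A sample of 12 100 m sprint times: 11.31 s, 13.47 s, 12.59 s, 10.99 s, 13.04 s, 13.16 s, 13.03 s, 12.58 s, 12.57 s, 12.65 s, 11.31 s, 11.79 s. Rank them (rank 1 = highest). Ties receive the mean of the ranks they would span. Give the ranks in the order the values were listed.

10.5, 1, 6, 12, 3, 2, 4, 7, 8, 5, 10.5, 9

Sorted (descending): 13.47, 13.16, 13.04, 13.03, 12.65, 12.59, 12.58, 12.57, 11.79, 11.31, 11.31, 10.99
The 2 values of 11.31 occupy positions 10–11 → average rank (10+11)/2 = 10.5.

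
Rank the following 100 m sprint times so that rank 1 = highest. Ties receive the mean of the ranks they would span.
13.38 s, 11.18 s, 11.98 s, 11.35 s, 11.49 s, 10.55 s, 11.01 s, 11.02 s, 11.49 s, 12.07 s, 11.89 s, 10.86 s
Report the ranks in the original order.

Sorted (descending): 13.38, 12.07, 11.98, 11.89, 11.49, 11.49, 11.35, 11.18, 11.02, 11.01, 10.86, 10.55
The 2 values of 11.49 occupy positions 5–6 → average rank (5+6)/2 = 5.5.

1, 8, 3, 7, 5.5, 12, 10, 9, 5.5, 2, 4, 11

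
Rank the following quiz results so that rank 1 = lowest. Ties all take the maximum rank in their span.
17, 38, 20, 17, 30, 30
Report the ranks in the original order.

Sorted (ascending): 17, 17, 20, 30, 30, 38
The 2 values of 17 occupy positions 1–2 → each gets rank 2.
The 2 values of 30 occupy positions 4–5 → each gets rank 5.

2, 6, 3, 2, 5, 5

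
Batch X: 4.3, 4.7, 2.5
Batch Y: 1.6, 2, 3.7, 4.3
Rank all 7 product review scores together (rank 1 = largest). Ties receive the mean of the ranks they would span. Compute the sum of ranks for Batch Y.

19.5

Sorted (descending): 4.7, 4.3, 4.3, 3.7, 2.5, 2, 1.6
The 2 values of 4.3 occupy positions 2–3 → average rank (2+3)/2 = 2.5.
Batch Y values → pooled ranks: 1.6→7, 2→6, 3.7→4, 4.3→2.5
Rank sum = 7 + 6 + 4 + 2.5 = 19.5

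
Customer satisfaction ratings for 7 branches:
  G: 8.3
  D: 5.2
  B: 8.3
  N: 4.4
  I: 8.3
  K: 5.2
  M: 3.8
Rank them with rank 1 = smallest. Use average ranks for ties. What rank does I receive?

Sorted (ascending): 3.8, 4.4, 5.2, 5.2, 8.3, 8.3, 8.3
The 2 values of 5.2 occupy positions 3–4 → average rank (3+4)/2 = 3.5.
The 3 values of 8.3 occupy positions 5–7 → average rank 6.
I has value 8.3 → rank 6.

6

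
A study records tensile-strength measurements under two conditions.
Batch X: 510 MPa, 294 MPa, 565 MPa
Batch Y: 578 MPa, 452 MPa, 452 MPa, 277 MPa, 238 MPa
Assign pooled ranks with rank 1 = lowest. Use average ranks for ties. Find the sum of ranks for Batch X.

16

Sorted (ascending): 238, 277, 294, 452, 452, 510, 565, 578
The 2 values of 452 occupy positions 4–5 → average rank (4+5)/2 = 4.5.
Batch X values → pooled ranks: 510→6, 294→3, 565→7
Rank sum = 6 + 3 + 7 = 16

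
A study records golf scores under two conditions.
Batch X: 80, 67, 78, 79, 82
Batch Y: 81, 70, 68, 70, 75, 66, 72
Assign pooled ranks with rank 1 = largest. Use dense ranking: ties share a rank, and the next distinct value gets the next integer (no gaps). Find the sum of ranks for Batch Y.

Sorted (descending): 82, 81, 80, 79, 78, 75, 72, 70, 70, 68, 67, 66
The 2 values of 70 share dense rank 8.
Remaining distinct values take the next consecutive integers.
Batch Y values → pooled ranks: 81→2, 70→8, 68→9, 70→8, 75→6, 66→11, 72→7
Rank sum = 2 + 8 + 9 + 8 + 6 + 11 + 7 = 51

51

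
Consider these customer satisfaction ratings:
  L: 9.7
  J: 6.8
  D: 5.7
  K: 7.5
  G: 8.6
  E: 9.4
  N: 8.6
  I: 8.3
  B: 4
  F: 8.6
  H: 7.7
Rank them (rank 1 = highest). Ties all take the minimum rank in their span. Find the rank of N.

3

Sorted (descending): 9.7, 9.4, 8.6, 8.6, 8.6, 8.3, 7.7, 7.5, 6.8, 5.7, 4
The 3 values of 8.6 occupy positions 3–5 → each gets rank 3.
N has value 8.6 → rank 3.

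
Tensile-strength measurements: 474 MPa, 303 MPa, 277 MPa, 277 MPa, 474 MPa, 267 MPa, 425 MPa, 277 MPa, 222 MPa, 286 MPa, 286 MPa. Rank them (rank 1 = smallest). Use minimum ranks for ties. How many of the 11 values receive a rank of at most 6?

Sorted (ascending): 222, 267, 277, 277, 277, 286, 286, 303, 425, 474, 474
The 3 values of 277 occupy positions 3–5 → each gets rank 3.
The 2 values of 286 occupy positions 6–7 → each gets rank 6.
The 2 values of 474 occupy positions 10–11 → each gets rank 10.
Ranks ≤ 6: {1, 2, 3, 3, 3, 6, 6} → 7 values.

7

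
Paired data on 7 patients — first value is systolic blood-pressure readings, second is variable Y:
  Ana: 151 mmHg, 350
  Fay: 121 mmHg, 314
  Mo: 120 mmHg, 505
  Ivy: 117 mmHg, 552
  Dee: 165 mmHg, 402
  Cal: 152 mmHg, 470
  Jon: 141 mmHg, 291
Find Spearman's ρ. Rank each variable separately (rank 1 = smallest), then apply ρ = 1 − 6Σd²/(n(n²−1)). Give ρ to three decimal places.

-0.357

Ranks of variable 1: 5, 3, 2, 1, 7, 6, 4
Ranks of variable 2: 3, 2, 6, 7, 4, 5, 1
d = r₁ − r₂: 2, 1, -4, -6, 3, 1, 3
d²: 4, 1, 16, 36, 9, 1, 9; Σd² = 76
ρ = 1 − 6·76/(7·48) = 1 − 456/336 = -0.357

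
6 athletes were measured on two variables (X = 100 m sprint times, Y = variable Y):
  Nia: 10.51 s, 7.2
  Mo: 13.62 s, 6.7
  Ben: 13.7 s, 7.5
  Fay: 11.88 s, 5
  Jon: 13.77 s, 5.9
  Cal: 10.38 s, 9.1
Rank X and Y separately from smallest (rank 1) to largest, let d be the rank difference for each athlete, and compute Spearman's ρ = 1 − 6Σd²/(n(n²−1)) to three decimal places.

-0.429

Ranks of variable 1: 2, 4, 5, 3, 6, 1
Ranks of variable 2: 4, 3, 5, 1, 2, 6
d = r₁ − r₂: -2, 1, 0, 2, 4, -5
d²: 4, 1, 0, 4, 16, 25; Σd² = 50
ρ = 1 − 6·50/(6·35) = 1 − 300/210 = -0.429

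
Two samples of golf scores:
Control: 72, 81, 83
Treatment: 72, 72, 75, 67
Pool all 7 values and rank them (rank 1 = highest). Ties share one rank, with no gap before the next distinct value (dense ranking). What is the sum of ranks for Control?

Sorted (descending): 83, 81, 75, 72, 72, 72, 67
The 3 values of 72 share dense rank 4.
Remaining distinct values take the next consecutive integers.
Control values → pooled ranks: 72→4, 81→2, 83→1
Rank sum = 4 + 2 + 1 = 7

7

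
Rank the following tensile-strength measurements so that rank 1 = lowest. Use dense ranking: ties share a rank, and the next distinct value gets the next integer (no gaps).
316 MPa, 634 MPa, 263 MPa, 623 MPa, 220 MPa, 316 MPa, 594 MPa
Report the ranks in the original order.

Sorted (ascending): 220, 263, 316, 316, 594, 623, 634
The 2 values of 316 share dense rank 3.
Remaining distinct values take the next consecutive integers.

3, 6, 2, 5, 1, 3, 4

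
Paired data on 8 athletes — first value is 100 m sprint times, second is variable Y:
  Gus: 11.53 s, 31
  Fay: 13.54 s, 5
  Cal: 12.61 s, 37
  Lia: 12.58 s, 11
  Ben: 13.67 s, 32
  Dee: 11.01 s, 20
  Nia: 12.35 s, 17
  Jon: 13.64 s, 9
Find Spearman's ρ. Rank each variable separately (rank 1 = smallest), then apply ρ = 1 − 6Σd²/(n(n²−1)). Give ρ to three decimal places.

-0.119

Ranks of variable 1: 2, 6, 5, 4, 8, 1, 3, 7
Ranks of variable 2: 6, 1, 8, 3, 7, 5, 4, 2
d = r₁ − r₂: -4, 5, -3, 1, 1, -4, -1, 5
d²: 16, 25, 9, 1, 1, 16, 1, 25; Σd² = 94
ρ = 1 − 6·94/(8·63) = 1 − 564/504 = -0.119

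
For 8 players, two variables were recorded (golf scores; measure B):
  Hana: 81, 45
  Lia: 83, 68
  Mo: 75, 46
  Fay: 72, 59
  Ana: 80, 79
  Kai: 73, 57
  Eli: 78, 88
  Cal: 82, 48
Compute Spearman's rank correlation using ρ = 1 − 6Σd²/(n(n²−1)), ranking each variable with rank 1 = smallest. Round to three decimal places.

-0.024

Ranks of variable 1: 6, 8, 3, 1, 5, 2, 4, 7
Ranks of variable 2: 1, 6, 2, 5, 7, 4, 8, 3
d = r₁ − r₂: 5, 2, 1, -4, -2, -2, -4, 4
d²: 25, 4, 1, 16, 4, 4, 16, 16; Σd² = 86
ρ = 1 − 6·86/(8·63) = 1 − 516/504 = -0.024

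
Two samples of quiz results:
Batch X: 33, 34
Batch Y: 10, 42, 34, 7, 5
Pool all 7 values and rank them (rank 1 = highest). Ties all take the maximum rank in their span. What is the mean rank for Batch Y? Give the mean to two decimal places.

4.40

Sorted (descending): 42, 34, 34, 33, 10, 7, 5
The 2 values of 34 occupy positions 2–3 → each gets rank 3.
Batch Y values → pooled ranks: 10→5, 42→1, 34→3, 7→6, 5→7
Mean rank = (5 + 1 + 3 + 6 + 7) / 5 = 4.40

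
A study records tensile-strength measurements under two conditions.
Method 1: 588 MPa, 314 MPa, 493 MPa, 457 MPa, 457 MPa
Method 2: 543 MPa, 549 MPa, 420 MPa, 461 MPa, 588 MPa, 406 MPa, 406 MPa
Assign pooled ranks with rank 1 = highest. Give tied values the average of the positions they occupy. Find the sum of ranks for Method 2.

44.5

Sorted (descending): 588, 588, 549, 543, 493, 461, 457, 457, 420, 406, 406, 314
The 2 values of 588 occupy positions 1–2 → average rank (1+2)/2 = 1.5.
The 2 values of 457 occupy positions 7–8 → average rank (7+8)/2 = 7.5.
The 2 values of 406 occupy positions 10–11 → average rank (10+11)/2 = 10.5.
Method 2 values → pooled ranks: 543→4, 549→3, 420→9, 461→6, 588→1.5, 406→10.5, 406→10.5
Rank sum = 4 + 3 + 9 + 6 + 1.5 + 10.5 + 10.5 = 44.5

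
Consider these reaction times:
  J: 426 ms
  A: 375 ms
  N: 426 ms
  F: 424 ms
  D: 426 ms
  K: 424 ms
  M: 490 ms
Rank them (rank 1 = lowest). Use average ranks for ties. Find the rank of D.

5

Sorted (ascending): 375, 424, 424, 426, 426, 426, 490
The 2 values of 424 occupy positions 2–3 → average rank (2+3)/2 = 2.5.
The 3 values of 426 occupy positions 4–6 → average rank 5.
D has value 426 ms → rank 5.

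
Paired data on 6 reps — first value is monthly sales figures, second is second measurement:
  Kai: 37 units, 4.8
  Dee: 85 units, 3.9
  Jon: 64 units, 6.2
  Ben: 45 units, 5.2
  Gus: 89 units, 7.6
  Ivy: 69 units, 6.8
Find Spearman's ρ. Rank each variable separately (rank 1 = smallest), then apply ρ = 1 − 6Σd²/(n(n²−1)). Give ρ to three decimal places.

Ranks of variable 1: 1, 5, 3, 2, 6, 4
Ranks of variable 2: 2, 1, 4, 3, 6, 5
d = r₁ − r₂: -1, 4, -1, -1, 0, -1
d²: 1, 16, 1, 1, 0, 1; Σd² = 20
ρ = 1 − 6·20/(6·35) = 1 − 120/210 = 0.429

0.429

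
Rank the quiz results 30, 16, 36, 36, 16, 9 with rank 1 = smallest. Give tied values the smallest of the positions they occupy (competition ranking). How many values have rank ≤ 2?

3

Sorted (ascending): 9, 16, 16, 30, 36, 36
The 2 values of 16 occupy positions 2–3 → each gets rank 2.
The 2 values of 36 occupy positions 5–6 → each gets rank 5.
Ranks ≤ 2: {1, 2, 2} → 3 values.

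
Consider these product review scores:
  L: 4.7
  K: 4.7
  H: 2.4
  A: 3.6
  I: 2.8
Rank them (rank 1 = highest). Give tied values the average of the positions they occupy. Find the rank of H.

Sorted (descending): 4.7, 4.7, 3.6, 2.8, 2.4
The 2 values of 4.7 occupy positions 1–2 → average rank (1+2)/2 = 1.5.
H has value 2.4 → rank 5.

5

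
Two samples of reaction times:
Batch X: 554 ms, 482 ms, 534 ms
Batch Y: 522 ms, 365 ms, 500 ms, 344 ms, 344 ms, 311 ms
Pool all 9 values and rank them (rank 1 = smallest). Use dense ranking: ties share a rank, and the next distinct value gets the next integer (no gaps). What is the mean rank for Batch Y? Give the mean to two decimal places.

3.17

Sorted (ascending): 311, 344, 344, 365, 482, 500, 522, 534, 554
The 2 values of 344 share dense rank 2.
Remaining distinct values take the next consecutive integers.
Batch Y values → pooled ranks: 522→6, 365→3, 500→5, 344→2, 344→2, 311→1
Mean rank = (6 + 3 + 5 + 2 + 2 + 1) / 6 = 3.17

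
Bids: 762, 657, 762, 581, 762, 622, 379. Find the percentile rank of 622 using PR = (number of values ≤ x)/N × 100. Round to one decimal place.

42.9

N = 7.
Strictly below 622: 2. Equal to 622: 1.
PR = 3/7 × 100 = 42.9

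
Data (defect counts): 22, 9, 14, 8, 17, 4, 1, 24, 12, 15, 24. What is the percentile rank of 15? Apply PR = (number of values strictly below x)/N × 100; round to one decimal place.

N = 11.
Strictly below 15: 6. Equal to 15: 1.
PR = 6/11 × 100 = 54.5

54.5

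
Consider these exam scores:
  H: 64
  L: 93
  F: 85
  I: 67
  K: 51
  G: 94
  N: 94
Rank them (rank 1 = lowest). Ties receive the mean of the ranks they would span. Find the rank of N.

Sorted (ascending): 51, 64, 67, 85, 93, 94, 94
The 2 values of 94 occupy positions 6–7 → average rank (6+7)/2 = 6.5.
N has value 94 → rank 6.5.

6.5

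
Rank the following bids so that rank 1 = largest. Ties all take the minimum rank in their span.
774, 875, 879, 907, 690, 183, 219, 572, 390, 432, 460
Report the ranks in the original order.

Sorted (descending): 907, 879, 875, 774, 690, 572, 460, 432, 390, 219, 183
No ties — each value takes its position as its rank.

4, 3, 2, 1, 5, 11, 10, 6, 9, 8, 7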